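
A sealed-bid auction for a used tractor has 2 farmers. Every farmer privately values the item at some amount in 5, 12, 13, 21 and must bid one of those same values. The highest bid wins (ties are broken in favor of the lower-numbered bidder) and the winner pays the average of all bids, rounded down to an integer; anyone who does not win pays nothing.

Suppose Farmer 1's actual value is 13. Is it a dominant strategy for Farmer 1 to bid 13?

Consider the case where Farmer 2 bids 5.
Truthful bid 13: wins, pays 9, utility 13 - 9 = 4.
Bid 5 instead: wins, pays 5, utility 13 - 5 = 8.
Since 8 > 4, bidding 5 is strictly better here, so truthful bidding is not dominant.

No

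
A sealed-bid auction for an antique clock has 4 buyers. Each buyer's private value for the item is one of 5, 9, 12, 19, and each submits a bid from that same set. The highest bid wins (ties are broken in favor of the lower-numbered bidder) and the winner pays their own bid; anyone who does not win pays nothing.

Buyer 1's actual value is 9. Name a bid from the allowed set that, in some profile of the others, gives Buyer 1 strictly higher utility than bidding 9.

Suppose Buyer 2 bids 5, Buyer 3 bids 5 and Buyer 4 bids 5.
Bid 9: wins, pays 9, utility 9 - 9 = 0.
Bid 5: wins, pays 5, utility 9 - 5 = 4.
So bidding 5 beats truth here (4 > 0).

5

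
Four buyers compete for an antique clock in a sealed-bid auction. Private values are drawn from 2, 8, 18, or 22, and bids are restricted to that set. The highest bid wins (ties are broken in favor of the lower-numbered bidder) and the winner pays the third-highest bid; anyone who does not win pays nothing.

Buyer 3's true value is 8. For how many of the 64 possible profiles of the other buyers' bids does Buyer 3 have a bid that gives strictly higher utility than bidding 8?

Others bid (2, 2, 18): truth gives 0; bid 18 gives 6 > 0. Violating.
Others bid (2, 2, 22): truth gives 0; bid 22 gives 6 > 0. Violating.
Others bid (2, 8, 2): truth gives 0; bid 18 gives 6 > 0. Violating.
Others bid (2, 18, 2): truth gives 0; bid 22 gives 6 > 0. Violating.
Others bid (2, 2, 2): truth gives 6; no alternative beats it.
Others bid (2, 2, 8): truth gives 6; no alternative beats it.
(Checking all 64 profiles: 6 have a profitable deviation, 58 do not.)

6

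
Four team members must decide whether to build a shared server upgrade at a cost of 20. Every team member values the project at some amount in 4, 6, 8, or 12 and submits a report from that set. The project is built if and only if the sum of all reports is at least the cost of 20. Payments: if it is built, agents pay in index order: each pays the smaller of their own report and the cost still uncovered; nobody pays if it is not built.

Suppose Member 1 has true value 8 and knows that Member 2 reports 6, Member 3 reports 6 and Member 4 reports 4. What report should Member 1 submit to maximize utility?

4

Report 4: project built, pays 4, utility 8 - 4 = 4.
Report 6: project built, pays 6, utility 8 - 6 = 2.
Report 8: project built, pays 8, utility 8 - 8 = 0.
Report 12: project built, pays 12, utility 8 - 12 = -4.
The best choice is 4 with utility 4.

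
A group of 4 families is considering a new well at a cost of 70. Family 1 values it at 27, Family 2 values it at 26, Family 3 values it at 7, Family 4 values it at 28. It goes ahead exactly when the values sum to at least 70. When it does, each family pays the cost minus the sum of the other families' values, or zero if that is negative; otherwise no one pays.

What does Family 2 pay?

8

Total value 88 ≥ cost 70, so the project is built.
The other families' values sum to 62.
Cost minus that sum is 70 - 62 = 8.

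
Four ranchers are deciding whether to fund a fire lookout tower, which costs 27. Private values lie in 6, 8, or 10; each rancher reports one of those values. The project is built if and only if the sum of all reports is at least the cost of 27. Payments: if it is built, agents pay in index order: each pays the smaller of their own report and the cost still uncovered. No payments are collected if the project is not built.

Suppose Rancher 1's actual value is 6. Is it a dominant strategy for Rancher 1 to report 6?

Check each profile of the others' reports and compare truth against every alternative report.
Others report (6, 6, 8): truth gives 0, best alternative gives -2.
Others report (6, 6, 10): truth gives 0, best alternative gives -2.
Others report (6, 8, 6): truth gives 0, best alternative gives -2.
Others report (6, 8, 8): truth gives 0, best alternative gives -2.
Others report (6, 8, 10): truth gives 0, best alternative gives -2.
Others report (6, 10, 6): truth gives 0, best alternative gives -2.
(Remaining 21 profiles checked similarly; truth is weakly best in each.)
In every case the truthful report is at least as good as any alternative, so it is a dominant strategy.

Yes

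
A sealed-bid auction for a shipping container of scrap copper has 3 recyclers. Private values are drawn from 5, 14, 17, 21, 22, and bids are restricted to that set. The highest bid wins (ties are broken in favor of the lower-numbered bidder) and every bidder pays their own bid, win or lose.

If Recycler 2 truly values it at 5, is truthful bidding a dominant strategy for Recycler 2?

Yes

Check each profile of the others' bids and compare truth against every alternative bid.
Others bid (5, 21): truth gives -5, best alternative gives -14.
Others bid (5, 22): truth gives -5, best alternative gives -14.
Others bid (14, 21): truth gives -5, best alternative gives -14.
Others bid (14, 22): truth gives -5, best alternative gives -14.
Others bid (17, 5): truth gives -5, best alternative gives -14.
Others bid (17, 14): truth gives -5, best alternative gives -14.
(Remaining 19 profiles checked similarly; truth is weakly best in each.)
In every case the truthful bid is at least as good as any alternative, so it is a dominant strategy.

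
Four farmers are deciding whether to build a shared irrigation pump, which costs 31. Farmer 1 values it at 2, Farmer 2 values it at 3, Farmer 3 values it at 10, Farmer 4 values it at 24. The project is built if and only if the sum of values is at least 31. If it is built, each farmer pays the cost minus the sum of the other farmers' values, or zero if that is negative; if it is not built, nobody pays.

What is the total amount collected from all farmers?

18

Total value 39 ≥ cost 31, so it is built.
Farmer 1: others sum to 37; max(0, 31 - 37) = 0.
Farmer 2: others sum to 36; max(0, 31 - 36) = 0.
Farmer 3: others sum to 29; max(0, 31 - 29) = 2.
Farmer 4: others sum to 15; max(0, 31 - 15) = 16.
Total collected = 0 + 0 + 2 + 16 = 18.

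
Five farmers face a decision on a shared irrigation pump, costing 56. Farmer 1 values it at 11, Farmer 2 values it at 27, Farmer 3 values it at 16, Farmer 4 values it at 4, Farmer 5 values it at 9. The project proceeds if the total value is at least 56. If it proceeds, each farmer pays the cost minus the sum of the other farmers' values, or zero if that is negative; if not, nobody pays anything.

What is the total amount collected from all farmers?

Total value 67 ≥ cost 56, so it is built.
Farmer 1: others sum to 56; max(0, 56 - 56) = 0.
Farmer 2: others sum to 40; max(0, 56 - 40) = 16.
Farmer 3: others sum to 51; max(0, 56 - 51) = 5.
Farmer 4: others sum to 63; max(0, 56 - 63) = 0.
Farmer 5: others sum to 58; max(0, 56 - 58) = 0.
Total collected = 0 + 16 + 5 + 0 + 0 = 21.

21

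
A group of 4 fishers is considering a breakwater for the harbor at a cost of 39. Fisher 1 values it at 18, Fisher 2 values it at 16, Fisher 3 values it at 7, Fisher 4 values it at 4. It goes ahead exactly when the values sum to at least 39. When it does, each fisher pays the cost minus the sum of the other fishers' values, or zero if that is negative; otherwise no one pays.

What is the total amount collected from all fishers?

Total value 45 ≥ cost 39, so it is built.
Fisher 1: others sum to 27; max(0, 39 - 27) = 12.
Fisher 2: others sum to 29; max(0, 39 - 29) = 10.
Fisher 3: others sum to 38; max(0, 39 - 38) = 1.
Fisher 4: others sum to 41; max(0, 39 - 41) = 0.
Total collected = 12 + 10 + 1 + 0 = 23.

23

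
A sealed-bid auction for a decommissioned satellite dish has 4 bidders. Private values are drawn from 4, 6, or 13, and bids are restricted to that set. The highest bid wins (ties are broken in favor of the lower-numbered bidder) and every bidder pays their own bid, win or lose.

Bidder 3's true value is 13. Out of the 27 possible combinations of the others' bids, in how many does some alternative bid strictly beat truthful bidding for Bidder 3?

Others bid (4, 4, 4): truth gives 0; bid 6 gives 7 > 0. Violating.
Others bid (4, 4, 6): truth gives 0; bid 6 gives 7 > 0. Violating.
Others bid (4, 13, 4): truth gives -13; bid 4 gives -4 > -13. Violating.
Others bid (4, 13, 6): truth gives -13; bid 4 gives -4 > -13. Violating.
Others bid (4, 4, 13): truth gives 0; no alternative beats it.
Others bid (4, 6, 4): truth gives 0; no alternative beats it.
(Checking all 27 profiles: 17 have a profitable deviation, 10 do not.)

17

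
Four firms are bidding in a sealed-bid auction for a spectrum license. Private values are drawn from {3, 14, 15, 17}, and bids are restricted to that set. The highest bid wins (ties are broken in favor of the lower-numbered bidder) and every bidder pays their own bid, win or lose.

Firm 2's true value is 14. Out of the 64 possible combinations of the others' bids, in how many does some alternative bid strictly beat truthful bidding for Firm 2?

Others bid (3, 3, 15): truth gives -14; bid 15 gives -1 > -14. Violating.
Others bid (3, 3, 17): truth gives -14; bid 3 gives -3 > -14. Violating.
Others bid (3, 14, 15): truth gives -14; bid 15 gives -1 > -14. Violating.
Others bid (3, 14, 17): truth gives -14; bid 3 gives -3 > -14. Violating.
Others bid (3, 3, 3): truth gives 0; no alternative beats it.
Others bid (3, 3, 14): truth gives 0; no alternative beats it.
(Checking all 64 profiles: 60 have a profitable deviation, 4 do not.)

60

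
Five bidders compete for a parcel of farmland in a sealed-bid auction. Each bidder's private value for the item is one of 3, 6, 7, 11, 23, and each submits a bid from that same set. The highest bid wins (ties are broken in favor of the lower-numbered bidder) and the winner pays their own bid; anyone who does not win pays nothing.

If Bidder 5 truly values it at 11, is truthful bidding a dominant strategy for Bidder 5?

No

Consider the case where Bidder 1 bids 3, Bidder 2 bids 3, Bidder 3 bids 3 and Bidder 4 bids 3.
Truthful bid 11: wins, pays 11, utility 11 - 11 = 0.
Bid 6 instead: wins, pays 6, utility 11 - 6 = 5.
Since 5 > 0, bidding 6 is strictly better here, so truthful bidding is not dominant.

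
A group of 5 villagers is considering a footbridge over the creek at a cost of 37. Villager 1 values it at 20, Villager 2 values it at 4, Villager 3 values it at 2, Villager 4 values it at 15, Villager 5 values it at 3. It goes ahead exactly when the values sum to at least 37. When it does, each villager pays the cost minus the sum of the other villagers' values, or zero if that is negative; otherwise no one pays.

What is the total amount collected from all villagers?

Total value 44 ≥ cost 37, so it is built.
Villager 1: others sum to 24; max(0, 37 - 24) = 13.
Villager 2: others sum to 40; max(0, 37 - 40) = 0.
Villager 3: others sum to 42; max(0, 37 - 42) = 0.
Villager 4: others sum to 29; max(0, 37 - 29) = 8.
Villager 5: others sum to 41; max(0, 37 - 41) = 0.
Total collected = 13 + 0 + 0 + 8 + 0 = 21.

21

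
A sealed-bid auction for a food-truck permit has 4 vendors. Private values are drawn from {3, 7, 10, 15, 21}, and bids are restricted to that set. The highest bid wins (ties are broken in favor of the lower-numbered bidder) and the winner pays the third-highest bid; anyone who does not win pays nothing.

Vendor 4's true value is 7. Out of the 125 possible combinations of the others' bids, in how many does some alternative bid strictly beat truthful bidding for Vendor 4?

9

Others bid (3, 3, 7): truth gives 0; bid 10 gives 4 > 0. Violating.
Others bid (3, 3, 10): truth gives 0; bid 15 gives 4 > 0. Violating.
Others bid (3, 3, 15): truth gives 0; bid 21 gives 4 > 0. Violating.
Others bid (3, 7, 3): truth gives 0; bid 10 gives 4 > 0. Violating.
Others bid (3, 3, 3): truth gives 4; no alternative beats it.
Others bid (3, 3, 21): truth gives 0; no alternative beats it.
(Checking all 125 profiles: 9 have a profitable deviation, 116 do not.)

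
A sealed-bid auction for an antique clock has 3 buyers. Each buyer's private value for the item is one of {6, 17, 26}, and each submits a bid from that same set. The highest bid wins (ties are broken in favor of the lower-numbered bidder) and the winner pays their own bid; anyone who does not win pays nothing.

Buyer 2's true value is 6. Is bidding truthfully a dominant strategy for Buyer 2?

Check each profile of the others' bids and compare truth against every alternative bid.
Others bid (6, 6): truth gives 0, best alternative gives -11.
Others bid (6, 17): truth gives 0, best alternative gives -11.
Others bid (6, 26): truth gives 0, best alternative gives 0.
Others bid (17, 6): truth gives 0, best alternative gives 0.
Others bid (17, 17): truth gives 0, best alternative gives 0.
Others bid (17, 26): truth gives 0, best alternative gives 0.
(Remaining 3 profiles checked similarly; truth is weakly best in each.)
In every case the truthful bid is at least as good as any alternative, so it is a dominant strategy.

Yes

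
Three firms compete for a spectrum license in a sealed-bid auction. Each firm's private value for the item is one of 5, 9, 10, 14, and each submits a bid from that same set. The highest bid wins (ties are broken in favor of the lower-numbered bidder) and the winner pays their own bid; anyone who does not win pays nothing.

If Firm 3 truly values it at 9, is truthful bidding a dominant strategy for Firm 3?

Yes

Check each profile of the others' bids and compare truth against every alternative bid.
Others bid (5, 5): truth gives 0, best alternative gives 0.
Others bid (5, 9): truth gives 0, best alternative gives 0.
Others bid (5, 10): truth gives 0, best alternative gives 0.
Others bid (5, 14): truth gives 0, best alternative gives 0.
Others bid (9, 5): truth gives 0, best alternative gives 0.
Others bid (9, 9): truth gives 0, best alternative gives 0.
(Remaining 10 profiles checked similarly; truth is weakly best in each.)
In every case the truthful bid is at least as good as any alternative, so it is a dominant strategy.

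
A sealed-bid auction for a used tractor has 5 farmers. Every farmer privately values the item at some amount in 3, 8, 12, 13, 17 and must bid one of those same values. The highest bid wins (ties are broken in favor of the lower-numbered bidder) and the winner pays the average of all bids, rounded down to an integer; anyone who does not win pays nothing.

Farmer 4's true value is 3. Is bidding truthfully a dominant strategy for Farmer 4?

Check each profile of the others' bids and compare truth against every alternative bid.
Others bid (3, 3, 3, 8): truth gives 0, best alternative gives -2.
Others bid (3, 3, 3, 3): truth gives 0, best alternative gives -1.
Others bid (3, 3, 3, 12): truth gives 0, best alternative gives 0.
Others bid (3, 3, 3, 13): truth gives 0, best alternative gives 0.
Others bid (3, 3, 3, 17): truth gives 0, best alternative gives 0.
Others bid (3, 3, 8, 3): truth gives 0, best alternative gives 0.
(Remaining 619 profiles checked similarly; truth is weakly best in each.)
In every case the truthful bid is at least as good as any alternative, so it is a dominant strategy.

Yes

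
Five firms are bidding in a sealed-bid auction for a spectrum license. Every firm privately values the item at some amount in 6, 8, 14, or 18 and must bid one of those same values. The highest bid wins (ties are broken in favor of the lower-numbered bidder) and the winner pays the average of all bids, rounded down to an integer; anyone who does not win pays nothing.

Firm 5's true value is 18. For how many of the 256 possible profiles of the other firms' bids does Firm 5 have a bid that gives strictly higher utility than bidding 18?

12

Others bid (6, 6, 6, 6): truth gives 10; bid 8 gives 12 > 10. Violating.
Others bid (6, 6, 8, 8): truth gives 9; bid 14 gives 10 > 9. Violating.
Others bid (6, 8, 6, 8): truth gives 9; bid 14 gives 10 > 9. Violating.
Others bid (6, 8, 8, 6): truth gives 9; bid 14 gives 10 > 9. Violating.
Others bid (6, 6, 6, 8): truth gives 10; no alternative beats it.
Others bid (6, 6, 6, 14): truth gives 8; no alternative beats it.
(Checking all 256 profiles: 12 have a profitable deviation, 244 do not.)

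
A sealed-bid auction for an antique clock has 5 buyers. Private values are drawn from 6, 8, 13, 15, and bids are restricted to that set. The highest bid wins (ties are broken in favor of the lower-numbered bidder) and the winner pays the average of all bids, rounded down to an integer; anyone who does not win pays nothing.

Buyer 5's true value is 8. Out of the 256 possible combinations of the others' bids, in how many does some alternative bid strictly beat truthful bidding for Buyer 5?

Others bid (6, 6, 6, 8): truth gives 0; bid 13 gives 1 > 0. Violating.
Others bid (6, 6, 8, 6): truth gives 0; bid 13 gives 1 > 0. Violating.
Others bid (6, 8, 6, 6): truth gives 0; bid 13 gives 1 > 0. Violating.
Others bid (8, 6, 6, 6): truth gives 0; bid 13 gives 1 > 0. Violating.
Others bid (6, 6, 6, 6): truth gives 2; no alternative beats it.
Others bid (6, 6, 6, 13): truth gives 0; no alternative beats it.
(Checking all 256 profiles: 4 have a profitable deviation, 252 do not.)

4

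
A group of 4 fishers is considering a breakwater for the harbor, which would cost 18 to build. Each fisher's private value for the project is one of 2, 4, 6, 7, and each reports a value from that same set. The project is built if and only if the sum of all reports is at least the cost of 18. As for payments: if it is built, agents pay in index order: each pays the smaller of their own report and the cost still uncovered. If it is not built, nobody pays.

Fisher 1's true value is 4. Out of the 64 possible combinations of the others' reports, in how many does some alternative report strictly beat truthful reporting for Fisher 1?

Others report (2, 7, 7): truth gives 0; report 2 gives 2 > 0. Violating.
Others report (4, 6, 6): truth gives 0; report 2 gives 2 > 0. Violating.
Others report (4, 6, 7): truth gives 0; report 2 gives 2 > 0. Violating.
Others report (4, 7, 6): truth gives 0; report 2 gives 2 > 0. Violating.
Others report (2, 2, 2): truth gives 0; no alternative beats it.
Others report (2, 2, 4): truth gives 0; no alternative beats it.
(Checking all 64 profiles: 23 have a profitable deviation, 41 do not.)

23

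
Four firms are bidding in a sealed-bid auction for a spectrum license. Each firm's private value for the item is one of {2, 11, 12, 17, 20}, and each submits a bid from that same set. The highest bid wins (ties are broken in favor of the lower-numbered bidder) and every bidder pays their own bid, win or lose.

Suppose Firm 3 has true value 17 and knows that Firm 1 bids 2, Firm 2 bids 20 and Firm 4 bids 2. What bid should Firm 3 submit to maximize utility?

Bid 2: loses but pays 2, utility -2.
Bid 11: loses but pays 11, utility -11.
Bid 12: loses but pays 12, utility -12.
Bid 17: loses but pays 17, utility -17.
Bid 20: loses but pays 20, utility -20.
The best choice is 2 with utility -2.

2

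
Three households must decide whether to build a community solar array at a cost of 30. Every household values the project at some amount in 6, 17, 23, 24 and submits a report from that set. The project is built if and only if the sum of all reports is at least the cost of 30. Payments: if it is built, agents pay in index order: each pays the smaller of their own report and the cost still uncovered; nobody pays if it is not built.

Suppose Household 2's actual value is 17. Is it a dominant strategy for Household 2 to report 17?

No

Consider the case where Household 1 reports 6 and Household 3 reports 23.
Truthful report 17: project built, pays 17, utility 17 - 17 = 0.
Report 6 instead: project built, pays 6, utility 17 - 6 = 11.
Since 11 > 0, reporting 6 is strictly better here, so truthful reporting is not dominant.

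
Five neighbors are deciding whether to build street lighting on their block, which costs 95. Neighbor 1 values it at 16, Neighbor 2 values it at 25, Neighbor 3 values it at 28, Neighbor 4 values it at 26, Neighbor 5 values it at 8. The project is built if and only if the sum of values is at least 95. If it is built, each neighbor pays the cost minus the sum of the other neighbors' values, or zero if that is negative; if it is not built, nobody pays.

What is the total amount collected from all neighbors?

63

Total value 103 ≥ cost 95, so it is built.
Neighbor 1: others sum to 87; max(0, 95 - 87) = 8.
Neighbor 2: others sum to 78; max(0, 95 - 78) = 17.
Neighbor 3: others sum to 75; max(0, 95 - 75) = 20.
Neighbor 4: others sum to 77; max(0, 95 - 77) = 18.
Neighbor 5: others sum to 95; max(0, 95 - 95) = 0.
Total collected = 8 + 17 + 20 + 18 + 0 = 63.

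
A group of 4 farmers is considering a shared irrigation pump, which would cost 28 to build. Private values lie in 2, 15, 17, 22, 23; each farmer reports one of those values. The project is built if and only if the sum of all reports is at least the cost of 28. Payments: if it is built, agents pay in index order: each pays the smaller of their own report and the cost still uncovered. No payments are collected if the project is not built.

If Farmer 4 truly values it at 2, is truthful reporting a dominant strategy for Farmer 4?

Check each profile of the others' reports and compare truth against every alternative report.
Others report (2, 2, 15): truth gives 0, best alternative gives -7.
Others report (2, 15, 2): truth gives 0, best alternative gives -7.
Others report (15, 2, 2): truth gives 0, best alternative gives -7.
Others report (2, 2, 17): truth gives 0, best alternative gives -5.
Others report (2, 17, 2): truth gives 0, best alternative gives -5.
Others report (17, 2, 2): truth gives 0, best alternative gives -5.
(Remaining 119 profiles checked similarly; truth is weakly best in each.)
In every case the truthful report is at least as good as any alternative, so it is a dominant strategy.

Yes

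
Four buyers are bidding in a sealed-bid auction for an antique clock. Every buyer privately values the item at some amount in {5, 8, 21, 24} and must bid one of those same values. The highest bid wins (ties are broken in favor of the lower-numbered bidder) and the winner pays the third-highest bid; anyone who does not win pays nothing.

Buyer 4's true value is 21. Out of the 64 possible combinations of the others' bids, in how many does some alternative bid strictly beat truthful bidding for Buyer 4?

12

Others bid (5, 5, 21): truth gives 0; bid 24 gives 16 > 0. Violating.
Others bid (5, 8, 21): truth gives 0; bid 24 gives 13 > 0. Violating.
Others bid (5, 21, 5): truth gives 0; bid 24 gives 16 > 0. Violating.
Others bid (5, 21, 8): truth gives 0; bid 24 gives 13 > 0. Violating.
Others bid (5, 5, 5): truth gives 16; no alternative beats it.
Others bid (5, 5, 8): truth gives 16; no alternative beats it.
(Checking all 64 profiles: 12 have a profitable deviation, 52 do not.)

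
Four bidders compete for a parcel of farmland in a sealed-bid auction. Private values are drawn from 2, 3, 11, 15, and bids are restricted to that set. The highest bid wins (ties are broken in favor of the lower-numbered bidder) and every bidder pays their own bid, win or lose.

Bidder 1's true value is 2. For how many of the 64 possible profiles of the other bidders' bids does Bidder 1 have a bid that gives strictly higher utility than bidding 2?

Others bid (2, 2, 3): truth gives -2; bid 3 gives -1 > -2. Violating.
Others bid (2, 3, 2): truth gives -2; bid 3 gives -1 > -2. Violating.
Others bid (2, 3, 3): truth gives -2; bid 3 gives -1 > -2. Violating.
Others bid (3, 2, 2): truth gives -2; bid 3 gives -1 > -2. Violating.
Others bid (2, 2, 2): truth gives 0; no alternative beats it.
Others bid (2, 2, 11): truth gives -2; no alternative beats it.
(Checking all 64 profiles: 7 have a profitable deviation, 57 do not.)

7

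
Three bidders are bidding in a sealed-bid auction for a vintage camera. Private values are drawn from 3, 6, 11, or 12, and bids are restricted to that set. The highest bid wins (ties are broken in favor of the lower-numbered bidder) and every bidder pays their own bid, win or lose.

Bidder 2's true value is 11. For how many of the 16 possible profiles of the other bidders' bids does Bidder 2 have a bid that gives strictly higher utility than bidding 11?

Others bid (3, 3): truth gives 0; bid 6 gives 5 > 0. Violating.
Others bid (3, 6): truth gives 0; bid 6 gives 5 > 0. Violating.
Others bid (3, 12): truth gives -11; bid 12 gives -1 > -11. Violating.
Others bid (6, 12): truth gives -11; bid 12 gives -1 > -11. Violating.
Others bid (3, 11): truth gives 0; no alternative beats it.
Others bid (6, 3): truth gives 0; no alternative beats it.
(Checking all 16 profiles: 12 have a profitable deviation, 4 do not.)

12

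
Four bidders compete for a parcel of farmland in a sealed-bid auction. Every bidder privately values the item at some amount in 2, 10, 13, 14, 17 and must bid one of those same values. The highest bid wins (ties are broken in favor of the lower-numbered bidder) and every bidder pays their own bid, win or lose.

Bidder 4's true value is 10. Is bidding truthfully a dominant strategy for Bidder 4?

Consider the case where Bidder 1 bids 2, Bidder 2 bids 2 and Bidder 3 bids 10.
Truthful bid 10: loses but pays 10, utility -10.
Bid 2 instead: loses but pays 2, utility -2.
Since -2 > -10, bidding 2 is strictly better here, so truthful bidding is not dominant.

No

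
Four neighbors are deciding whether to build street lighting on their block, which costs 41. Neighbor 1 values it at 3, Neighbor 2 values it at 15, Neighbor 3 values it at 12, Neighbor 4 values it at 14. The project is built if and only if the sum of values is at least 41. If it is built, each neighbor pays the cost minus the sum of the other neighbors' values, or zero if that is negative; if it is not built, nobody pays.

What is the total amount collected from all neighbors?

Total value 44 ≥ cost 41, so it is built.
Neighbor 1: others sum to 41; max(0, 41 - 41) = 0.
Neighbor 2: others sum to 29; max(0, 41 - 29) = 12.
Neighbor 3: others sum to 32; max(0, 41 - 32) = 9.
Neighbor 4: others sum to 30; max(0, 41 - 30) = 11.
Total collected = 0 + 12 + 9 + 11 = 32.

32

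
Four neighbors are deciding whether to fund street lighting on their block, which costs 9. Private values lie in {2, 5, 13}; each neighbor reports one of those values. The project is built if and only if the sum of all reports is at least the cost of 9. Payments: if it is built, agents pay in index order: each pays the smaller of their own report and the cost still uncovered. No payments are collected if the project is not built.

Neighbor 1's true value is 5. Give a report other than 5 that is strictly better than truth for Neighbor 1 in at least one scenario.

2

Suppose Neighbor 2 reports 2, Neighbor 3 reports 2 and Neighbor 4 reports 5.
Report 5: project built, pays 5, utility 5 - 5 = 0.
Report 2: project built, pays 2, utility 5 - 2 = 3.
So reporting 2 beats truth here (3 > 0).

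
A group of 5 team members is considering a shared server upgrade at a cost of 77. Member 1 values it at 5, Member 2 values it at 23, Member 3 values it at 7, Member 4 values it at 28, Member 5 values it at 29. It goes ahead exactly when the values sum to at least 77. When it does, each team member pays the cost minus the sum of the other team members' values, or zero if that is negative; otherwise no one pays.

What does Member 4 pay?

13

Total value 92 ≥ cost 77, so the project is built.
The other team members' values sum to 64.
Cost minus that sum is 77 - 64 = 13.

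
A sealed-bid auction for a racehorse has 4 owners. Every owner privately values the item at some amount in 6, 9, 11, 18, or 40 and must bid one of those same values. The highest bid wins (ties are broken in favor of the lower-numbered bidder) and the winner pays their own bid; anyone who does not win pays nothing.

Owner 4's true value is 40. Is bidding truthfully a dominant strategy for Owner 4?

No

Consider the case where Owner 1 bids 6, Owner 2 bids 6 and Owner 3 bids 6.
Truthful bid 40: wins, pays 40, utility 40 - 40 = 0.
Bid 9 instead: wins, pays 9, utility 40 - 9 = 31.
Since 31 > 0, bidding 9 is strictly better here, so truthful bidding is not dominant.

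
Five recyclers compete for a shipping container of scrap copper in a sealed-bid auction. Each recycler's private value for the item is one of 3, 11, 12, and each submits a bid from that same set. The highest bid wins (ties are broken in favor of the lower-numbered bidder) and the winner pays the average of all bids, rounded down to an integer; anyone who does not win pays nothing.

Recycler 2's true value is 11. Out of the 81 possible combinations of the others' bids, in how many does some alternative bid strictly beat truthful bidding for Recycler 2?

38

Others bid (3, 3, 3, 12): truth gives 0; bid 12 gives 5 > 0. Violating.
Others bid (3, 3, 11, 12): truth gives 0; bid 12 gives 3 > 0. Violating.
Others bid (3, 3, 12, 3): truth gives 0; bid 12 gives 5 > 0. Violating.
Others bid (3, 3, 12, 11): truth gives 0; bid 12 gives 3 > 0. Violating.
Others bid (3, 3, 3, 3): truth gives 7; no alternative beats it.
Others bid (3, 3, 3, 11): truth gives 5; no alternative beats it.
(Checking all 81 profiles: 38 have a profitable deviation, 43 do not.)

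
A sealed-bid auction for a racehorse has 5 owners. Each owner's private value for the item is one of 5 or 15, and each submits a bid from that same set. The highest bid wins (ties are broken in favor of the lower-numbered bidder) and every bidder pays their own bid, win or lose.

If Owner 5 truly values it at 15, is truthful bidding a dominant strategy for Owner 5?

No

Consider the case where Owner 1 bids 5, Owner 2 bids 5, Owner 3 bids 5 and Owner 4 bids 15.
Truthful bid 15: loses but pays 15, utility -15.
Bid 5 instead: loses but pays 5, utility -5.
Since -5 > -15, bidding 5 is strictly better here, so truthful bidding is not dominant.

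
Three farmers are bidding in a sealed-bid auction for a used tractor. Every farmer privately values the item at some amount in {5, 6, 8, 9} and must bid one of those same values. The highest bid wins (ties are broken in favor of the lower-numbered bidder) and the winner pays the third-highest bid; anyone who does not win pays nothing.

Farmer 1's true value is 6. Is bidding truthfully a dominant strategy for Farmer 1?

Consider the case where Farmer 2 bids 5 and Farmer 3 bids 8.
Truthful bid 6: loses, pays 0, utility 0.
Bid 8 instead: wins, pays 5, utility 6 - 5 = 1.
Since 1 > 0, bidding 8 is strictly better here, so truthful bidding is not dominant.

No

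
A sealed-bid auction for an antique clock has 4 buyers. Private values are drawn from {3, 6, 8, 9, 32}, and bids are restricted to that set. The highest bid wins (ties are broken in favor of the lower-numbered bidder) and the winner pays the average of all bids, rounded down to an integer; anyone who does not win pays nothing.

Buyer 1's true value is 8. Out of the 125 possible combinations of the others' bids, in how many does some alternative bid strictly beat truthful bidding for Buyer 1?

25

Others bid (3, 3, 3): truth gives 4; bid 3 gives 5 > 4. Violating.
Others bid (3, 3, 6): truth gives 3; bid 6 gives 4 > 3. Violating.
Others bid (3, 3, 9): truth gives 0; bid 9 gives 2 > 0. Violating.
Others bid (3, 6, 3): truth gives 3; bid 6 gives 4 > 3. Violating.
Others bid (3, 3, 8): truth gives 3; no alternative beats it.
Others bid (3, 3, 32): truth gives 0; no alternative beats it.
(Checking all 125 profiles: 25 have a profitable deviation, 100 do not.)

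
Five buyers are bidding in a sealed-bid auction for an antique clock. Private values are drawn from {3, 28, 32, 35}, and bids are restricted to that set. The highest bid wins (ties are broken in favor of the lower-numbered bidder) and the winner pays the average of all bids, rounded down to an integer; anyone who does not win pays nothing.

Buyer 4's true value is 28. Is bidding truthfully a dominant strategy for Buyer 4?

Consider the case where Buyer 1 bids 3, Buyer 2 bids 3, Buyer 3 bids 3 and Buyer 5 bids 32.
Truthful bid 28: loses, pays 0, utility 0.
Bid 32 instead: wins, pays 14, utility 28 - 14 = 14.
Since 14 > 0, bidding 32 is strictly better here, so truthful bidding is not dominant.

No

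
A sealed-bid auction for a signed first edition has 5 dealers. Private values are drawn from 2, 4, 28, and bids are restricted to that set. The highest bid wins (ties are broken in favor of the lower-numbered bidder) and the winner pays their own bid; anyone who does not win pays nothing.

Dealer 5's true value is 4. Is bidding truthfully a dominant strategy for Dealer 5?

Check each profile of the others' bids and compare truth against every alternative bid.
Others bid (2, 2, 2, 2): truth gives 0, best alternative gives 0.
Others bid (2, 2, 2, 4): truth gives 0, best alternative gives 0.
Others bid (2, 2, 2, 28): truth gives 0, best alternative gives 0.
Others bid (2, 2, 4, 2): truth gives 0, best alternative gives 0.
Others bid (2, 2, 4, 4): truth gives 0, best alternative gives 0.
Others bid (2, 2, 4, 28): truth gives 0, best alternative gives 0.
(Remaining 75 profiles checked similarly; truth is weakly best in each.)
In every case the truthful bid is at least as good as any alternative, so it is a dominant strategy.

Yes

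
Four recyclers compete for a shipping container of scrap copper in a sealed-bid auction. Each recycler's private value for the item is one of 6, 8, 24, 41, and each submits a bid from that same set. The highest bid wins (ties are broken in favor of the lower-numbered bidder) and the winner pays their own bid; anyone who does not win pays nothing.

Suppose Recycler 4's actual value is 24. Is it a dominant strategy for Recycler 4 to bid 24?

No

Consider the case where Recycler 1 bids 6, Recycler 2 bids 6 and Recycler 3 bids 6.
Truthful bid 24: wins, pays 24, utility 24 - 24 = 0.
Bid 8 instead: wins, pays 8, utility 24 - 8 = 16.
Since 16 > 0, bidding 8 is strictly better here, so truthful bidding is not dominant.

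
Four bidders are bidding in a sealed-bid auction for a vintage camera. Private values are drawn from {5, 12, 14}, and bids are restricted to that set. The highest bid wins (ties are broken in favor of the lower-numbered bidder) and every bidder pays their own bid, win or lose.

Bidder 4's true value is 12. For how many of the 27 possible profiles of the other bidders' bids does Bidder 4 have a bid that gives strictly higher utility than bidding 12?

Others bid (5, 5, 12): truth gives -12; bid 14 gives -2 > -12. Violating.
Others bid (5, 5, 14): truth gives -12; bid 5 gives -5 > -12. Violating.
Others bid (5, 12, 5): truth gives -12; bid 14 gives -2 > -12. Violating.
Others bid (5, 12, 12): truth gives -12; bid 14 gives -2 > -12. Violating.
Others bid (5, 5, 5): truth gives 0; no alternative beats it.
(Checking all 27 profiles: 26 have a profitable deviation, 1 does not.)

26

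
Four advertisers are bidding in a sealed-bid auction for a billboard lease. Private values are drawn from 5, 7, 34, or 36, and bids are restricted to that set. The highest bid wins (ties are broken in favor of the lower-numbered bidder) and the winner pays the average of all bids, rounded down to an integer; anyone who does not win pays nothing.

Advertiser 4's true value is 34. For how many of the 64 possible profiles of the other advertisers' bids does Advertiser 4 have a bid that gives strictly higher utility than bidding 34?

Others bid (5, 5, 5): truth gives 22; bid 7 gives 29 > 22. Violating.
Others bid (5, 5, 34): truth gives 0; bid 36 gives 14 > 0. Violating.
Others bid (5, 7, 34): truth gives 0; bid 36 gives 14 > 0. Violating.
Others bid (5, 34, 5): truth gives 0; bid 36 gives 14 > 0. Violating.
Others bid (5, 5, 7): truth gives 22; no alternative beats it.
Others bid (5, 5, 36): truth gives 0; no alternative beats it.
(Checking all 64 profiles: 19 have a profitable deviation, 45 do not.)

19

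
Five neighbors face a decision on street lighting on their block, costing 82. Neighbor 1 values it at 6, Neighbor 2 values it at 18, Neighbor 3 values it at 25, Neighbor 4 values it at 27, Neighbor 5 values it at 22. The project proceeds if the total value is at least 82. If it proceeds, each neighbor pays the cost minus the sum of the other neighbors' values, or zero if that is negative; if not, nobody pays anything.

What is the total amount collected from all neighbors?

28

Total value 98 ≥ cost 82, so it is built.
Neighbor 1: others sum to 92; max(0, 82 - 92) = 0.
Neighbor 2: others sum to 80; max(0, 82 - 80) = 2.
Neighbor 3: others sum to 73; max(0, 82 - 73) = 9.
Neighbor 4: others sum to 71; max(0, 82 - 71) = 11.
Neighbor 5: others sum to 76; max(0, 82 - 76) = 6.
Total collected = 0 + 2 + 9 + 11 + 6 = 28.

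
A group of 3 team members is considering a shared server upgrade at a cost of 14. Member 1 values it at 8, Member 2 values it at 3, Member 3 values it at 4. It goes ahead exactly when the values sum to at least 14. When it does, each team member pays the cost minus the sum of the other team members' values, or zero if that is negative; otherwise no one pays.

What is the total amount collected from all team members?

12

Total value 15 ≥ cost 14, so it is built.
Member 1: others sum to 7; max(0, 14 - 7) = 7.
Member 2: others sum to 12; max(0, 14 - 12) = 2.
Member 3: others sum to 11; max(0, 14 - 11) = 3.
Total collected = 7 + 2 + 3 = 12.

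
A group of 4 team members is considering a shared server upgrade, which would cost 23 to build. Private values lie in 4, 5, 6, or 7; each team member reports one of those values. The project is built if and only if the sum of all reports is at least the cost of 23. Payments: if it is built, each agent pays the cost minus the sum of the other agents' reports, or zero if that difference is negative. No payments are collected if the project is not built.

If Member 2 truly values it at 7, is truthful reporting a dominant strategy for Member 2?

Yes

Check each profile of the others' reports and compare truth against every alternative report.
Others report (7, 7, 7): truth gives 5, best alternative gives 5.
Others report (6, 7, 7): truth gives 4, best alternative gives 4.
Others report (7, 6, 7): truth gives 4, best alternative gives 4.
Others report (7, 7, 6): truth gives 4, best alternative gives 4.
Others report (5, 7, 7): truth gives 3, best alternative gives 3.
Others report (6, 6, 7): truth gives 3, best alternative gives 3.
(Remaining 58 profiles checked similarly; truth is weakly best in each.)
In every case the truthful report is at least as good as any alternative, so it is a dominant strategy.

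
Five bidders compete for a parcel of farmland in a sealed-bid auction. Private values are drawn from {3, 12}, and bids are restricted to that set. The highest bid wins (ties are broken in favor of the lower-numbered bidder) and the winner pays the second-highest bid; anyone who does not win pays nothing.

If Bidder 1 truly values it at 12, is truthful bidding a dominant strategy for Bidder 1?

Yes

Check each profile of the others' bids and compare truth against every alternative bid.
Others bid (3, 3, 3, 3): truth gives 9, best alternative gives 9.
Others bid (3, 3, 3, 12): truth gives 0, best alternative gives 0.
Others bid (3, 3, 12, 3): truth gives 0, best alternative gives 0.
Others bid (3, 3, 12, 12): truth gives 0, best alternative gives 0.
Others bid (3, 12, 3, 3): truth gives 0, best alternative gives 0.
Others bid (3, 12, 3, 12): truth gives 0, best alternative gives 0.
(Remaining 10 profiles checked similarly; truth is weakly best in each.)
In every case the truthful bid is at least as good as any alternative, so it is a dominant strategy.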